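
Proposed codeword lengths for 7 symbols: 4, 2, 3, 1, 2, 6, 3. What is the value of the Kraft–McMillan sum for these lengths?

1.328125

With common denominator 2^6 = 64: Σ 2^(−ℓᵢ) = 4/64 + 16/64 + 8/64 + 32/64 + 16/64 + 1/64 + 8/64 = 85/64 = 1.328125.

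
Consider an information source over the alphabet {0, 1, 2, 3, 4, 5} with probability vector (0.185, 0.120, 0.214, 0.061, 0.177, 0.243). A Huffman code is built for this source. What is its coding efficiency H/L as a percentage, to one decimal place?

97.6%

Entropy H = −Σ p log₂ p ≈ 2.4777 bits.
Huffman merges: 61/1000+3/25→181/1000; 177/1000+181/1000→179/500; 37/200+107/500→399/1000; 243/1000+179/500→601/1000; 399/1000+601/1000→1. L = 2539/1000 ≈ 2.5390.
Efficiency = H/L = 2.4777/2.5390 = 97.6%.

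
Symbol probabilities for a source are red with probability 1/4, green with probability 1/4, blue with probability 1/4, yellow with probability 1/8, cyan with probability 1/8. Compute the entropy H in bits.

2.25 bits

Each probability is a power of 1/2, so log₂(1/p) is an integer.
H = Σ p·log₂(1/p) = 1/4·2 + 1/4·2 + 1/4·2 + 1/8·3 + 1/8·3 = 2.25 bits.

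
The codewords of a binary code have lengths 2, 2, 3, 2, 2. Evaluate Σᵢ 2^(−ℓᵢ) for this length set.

With common denominator 2^3 = 8: Σ 2^(−ℓᵢ) = 2/8 + 2/8 + 1/8 + 2/8 + 2/8 = 9/8 = 1.125.

1.125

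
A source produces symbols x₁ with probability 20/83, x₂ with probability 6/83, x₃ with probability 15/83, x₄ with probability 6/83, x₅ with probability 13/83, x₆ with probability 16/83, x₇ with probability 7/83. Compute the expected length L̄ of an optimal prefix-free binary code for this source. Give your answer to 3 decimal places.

2.711 bits/symbol

Repeatedly combine the two least-probable nodes; the expected code length is the sum of the merged weights.
merge 6/83 + 6/83 → 12/83
merge 7/83 + 12/83 → 19/83
merge 13/83 + 15/83 → 28/83
merge 16/83 + 19/83 → 35/83
merge 20/83 + 28/83 → 48/83
merge 35/83 + 48/83 → 1
L = 12/83 + 19/83 + 28/83 + 35/83 + 48/83 + 1 = 225/83 ≈ 2.711 bits/symbol.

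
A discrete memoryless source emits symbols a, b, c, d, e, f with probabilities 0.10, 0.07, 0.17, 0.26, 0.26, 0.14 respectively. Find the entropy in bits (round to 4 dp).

H = −Σ pᵢ log₂ pᵢ.
−0.10·log₂(0.10) = 0.3322
−0.07·log₂(0.07) = 0.2686
−0.17·log₂(0.17) = 0.4346
−0.26·log₂(0.26) = 0.5053
−0.26·log₂(0.26) = 0.5053
−0.14·log₂(0.14) = 0.3971
Sum ≈ 2.4430 → 2.4430 bits.

2.4430 bits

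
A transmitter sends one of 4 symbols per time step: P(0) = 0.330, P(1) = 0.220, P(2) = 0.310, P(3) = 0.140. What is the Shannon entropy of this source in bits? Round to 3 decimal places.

1.929 bits

H = −Σ pᵢ log₂ pᵢ.
−0.330·log₂(0.330) = 0.5278
−0.220·log₂(0.220) = 0.4806
−0.310·log₂(0.310) = 0.5238
−0.140·log₂(0.140) = 0.3971
Sum ≈ 1.9293 → 1.929 bits.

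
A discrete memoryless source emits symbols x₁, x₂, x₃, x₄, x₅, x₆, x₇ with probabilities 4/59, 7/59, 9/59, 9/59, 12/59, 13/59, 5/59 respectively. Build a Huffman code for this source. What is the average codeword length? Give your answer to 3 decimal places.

2.729 bits/symbol

Repeatedly combine the two least-probable nodes; the expected code length is the sum of the merged weights.
merge 4/59 + 5/59 → 9/59
merge 7/59 + 9/59 → 16/59
merge 9/59 + 9/59 → 18/59
merge 12/59 + 13/59 → 25/59
merge 16/59 + 18/59 → 34/59
merge 25/59 + 34/59 → 1
L = 9/59 + 16/59 + 18/59 + 25/59 + 34/59 + 1 = 161/59 ≈ 2.729 bits/symbol.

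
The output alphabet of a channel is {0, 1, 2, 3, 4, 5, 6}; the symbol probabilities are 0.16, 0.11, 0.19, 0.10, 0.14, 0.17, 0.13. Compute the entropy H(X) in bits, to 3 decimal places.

2.775 bits

H = −Σ pᵢ log₂ pᵢ.
−0.16·log₂(0.16) = 0.4230
−0.11·log₂(0.11) = 0.3503
−0.19·log₂(0.19) = 0.4552
−0.10·log₂(0.10) = 0.3322
−0.14·log₂(0.14) = 0.3971
−0.17·log₂(0.17) = 0.4346
−0.13·log₂(0.13) = 0.3826
Sum ≈ 2.7751 → 2.775 bits.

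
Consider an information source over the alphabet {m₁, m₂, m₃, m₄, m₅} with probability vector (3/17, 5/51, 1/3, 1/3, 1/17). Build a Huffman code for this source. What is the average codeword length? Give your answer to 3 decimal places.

2.157 bits/symbol

Repeatedly combine the two least-probable nodes; the expected code length is the sum of the merged weights.
merge 1/17 + 5/51 → 8/51
merge 8/51 + 3/17 → 1/3
merge 1/3 + 1/3 → 2/3
merge 1/3 + 2/3 → 1
L = 8/51 + 1/3 + 2/3 + 1 = 110/51 ≈ 2.157 bits/symbol.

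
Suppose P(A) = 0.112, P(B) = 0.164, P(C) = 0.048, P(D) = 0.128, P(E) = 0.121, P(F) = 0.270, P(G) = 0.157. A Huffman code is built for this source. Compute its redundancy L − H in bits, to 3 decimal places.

0.057 bits

Entropy H = −Σ p log₂ p ≈ 2.6695 bits.
Huffman merges: 6/125+14/125→4/25; 121/1000+16/125→249/1000; 157/1000+4/25→317/1000; 41/250+249/1000→413/1000; 27/100+317/1000→587/1000; 413/1000+587/1000→1. L = 1363/500 ≈ 2.7260.
L − H = 2.7260 − 2.6695 = 0.057 bits.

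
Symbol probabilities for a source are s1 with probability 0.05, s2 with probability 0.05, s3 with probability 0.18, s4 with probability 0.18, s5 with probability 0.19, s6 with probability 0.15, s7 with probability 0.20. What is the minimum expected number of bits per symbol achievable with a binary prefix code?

Repeatedly combine the two least-probable nodes; the expected code length is the sum of the merged weights.
merge 1/20 + 1/20 → 1/10
merge 1/10 + 3/20 → 1/4
merge 9/50 + 9/50 → 9/25
merge 19/100 + 1/5 → 39/100
merge 1/4 + 9/25 → 61/100
merge 39/100 + 61/100 → 1
L = 1/10 + 1/4 + 9/25 + 39/100 + 61/100 + 1 = 271/100 = 2.71 bits/symbol.

2.71 bits/symbol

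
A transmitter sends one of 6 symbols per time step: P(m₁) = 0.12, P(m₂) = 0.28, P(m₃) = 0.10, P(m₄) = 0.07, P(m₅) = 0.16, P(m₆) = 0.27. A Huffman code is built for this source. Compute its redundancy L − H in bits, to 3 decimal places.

Entropy H = −Σ p log₂ p ≈ 2.4151 bits.
Huffman merges: 7/100+1/10→17/100; 3/25+4/25→7/25; 17/100+27/100→11/25; 7/25+7/25→14/25; 11/25+14/25→1. L = 49/20 ≈ 2.4500.
L − H = 2.4500 − 2.4151 = 0.035 bits.

0.035 bits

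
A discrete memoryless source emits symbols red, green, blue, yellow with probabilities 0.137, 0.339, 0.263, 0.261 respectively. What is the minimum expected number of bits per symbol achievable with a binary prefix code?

Repeatedly combine the two least-probable nodes; the expected code length is the sum of the merged weights.
merge 137/1000 + 261/1000 → 199/500
merge 263/1000 + 339/1000 → 301/500
merge 199/500 + 301/500 → 1
L = 199/500 + 301/500 + 1 = 2 bits/symbol.

2 bits/symbol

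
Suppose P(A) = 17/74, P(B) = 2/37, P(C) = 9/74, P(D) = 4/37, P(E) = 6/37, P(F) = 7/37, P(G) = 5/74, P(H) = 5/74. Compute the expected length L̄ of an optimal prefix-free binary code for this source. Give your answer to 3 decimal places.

Repeatedly combine the two least-probable nodes; the expected code length is the sum of the merged weights.
merge 2/37 + 5/74 → 9/74
merge 5/74 + 4/37 → 13/74
merge 9/74 + 9/74 → 9/37
merge 6/37 + 13/74 → 25/74
merge 7/37 + 17/74 → 31/74
merge 9/37 + 25/74 → 43/74
merge 31/74 + 43/74 → 1
L = 9/74 + 13/74 + 9/37 + 25/74 + 31/74 + 43/74 + 1 = 213/74 ≈ 2.878 bits/symbol.

2.878 bits/symbol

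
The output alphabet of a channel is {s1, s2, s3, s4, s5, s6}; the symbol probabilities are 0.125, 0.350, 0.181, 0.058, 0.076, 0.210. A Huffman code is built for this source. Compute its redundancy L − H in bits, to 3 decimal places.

Entropy H = −Σ p log₂ p ≈ 2.3451 bits.
Huffman merges: 29/500+19/250→67/500; 1/8+67/500→259/1000; 181/1000+21/100→391/1000; 259/1000+7/20→609/1000; 391/1000+609/1000→1. L = 2393/1000 ≈ 2.3930.
L − H = 2.3930 − 2.3451 = 0.048 bits.

0.048 bits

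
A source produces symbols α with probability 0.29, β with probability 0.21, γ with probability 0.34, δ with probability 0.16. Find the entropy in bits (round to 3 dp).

1.943 bits

H = −Σ pᵢ log₂ pᵢ.
−0.29·log₂(0.29) = 0.5179
−0.21·log₂(0.21) = 0.4728
−0.34·log₂(0.34) = 0.5292
−0.16·log₂(0.16) = 0.4230
Sum ≈ 1.9429 → 1.943 bits.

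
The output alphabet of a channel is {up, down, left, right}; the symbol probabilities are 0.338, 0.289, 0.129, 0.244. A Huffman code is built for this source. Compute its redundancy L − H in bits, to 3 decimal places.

0.076 bits

Entropy H = −Σ p log₂ p ≈ 1.9242 bits.
Huffman merges: 129/1000+61/250→373/1000; 289/1000+169/500→627/1000; 373/1000+627/1000→1. L = 2 ≈ 2.0000.
L − H = 2.0000 − 1.9242 = 0.076 bits.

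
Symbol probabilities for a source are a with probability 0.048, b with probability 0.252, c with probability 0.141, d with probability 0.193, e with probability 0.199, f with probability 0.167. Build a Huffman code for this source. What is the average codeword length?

2.545 bits/symbol

Repeatedly combine the two least-probable nodes; the expected code length is the sum of the merged weights.
merge 6/125 + 141/1000 → 189/1000
merge 167/1000 + 189/1000 → 89/250
merge 193/1000 + 199/1000 → 49/125
merge 63/250 + 89/250 → 76/125
merge 49/125 + 76/125 → 1
L = 189/1000 + 89/250 + 49/125 + 76/125 + 1 = 509/200 = 2.545 bits/symbol.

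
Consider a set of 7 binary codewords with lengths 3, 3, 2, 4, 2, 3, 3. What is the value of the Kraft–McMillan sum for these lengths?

With common denominator 2^4 = 16: Σ 2^(−ℓᵢ) = 2/16 + 2/16 + 4/16 + 1/16 + 4/16 + 2/16 + 2/16 = 17/16 = 1.0625.

1.0625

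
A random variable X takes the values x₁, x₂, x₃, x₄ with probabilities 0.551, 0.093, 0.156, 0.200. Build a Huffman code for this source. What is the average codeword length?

Repeatedly combine the two least-probable nodes; the expected code length is the sum of the merged weights.
merge 93/1000 + 39/250 → 249/1000
merge 1/5 + 249/1000 → 449/1000
merge 449/1000 + 551/1000 → 1
L = 249/1000 + 449/1000 + 1 = 849/500 = 1.698 bits/symbol.

1.698 bits/symbol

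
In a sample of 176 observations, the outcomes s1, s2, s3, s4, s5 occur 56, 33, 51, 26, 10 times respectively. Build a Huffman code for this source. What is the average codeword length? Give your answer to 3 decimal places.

2.205 bits/symbol

Probabilities are the counts divided by 176.
Repeatedly combine the two least-probable nodes; the expected code length is the sum of the merged weights.
merge 5/88 + 13/88 → 9/44
merge 3/16 + 9/44 → 69/176
merge 51/176 + 7/22 → 107/176
merge 69/176 + 107/176 → 1
L = 9/44 + 69/176 + 107/176 + 1 = 97/44 ≈ 2.205 bits/symbol.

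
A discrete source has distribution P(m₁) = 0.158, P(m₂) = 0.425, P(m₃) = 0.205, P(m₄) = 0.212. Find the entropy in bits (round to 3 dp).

1.888 bits

H = −Σ pᵢ log₂ pᵢ.
−0.158·log₂(0.158) = 0.4206
−0.425·log₂(0.425) = 0.5246
−0.205·log₂(0.205) = 0.4687
−0.212·log₂(0.212) = 0.4744
Sum ≈ 1.8884 → 1.888 bits.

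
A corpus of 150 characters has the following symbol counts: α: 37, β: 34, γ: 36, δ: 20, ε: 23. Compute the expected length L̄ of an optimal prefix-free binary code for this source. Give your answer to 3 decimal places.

Probabilities are the counts divided by 150.
Repeatedly combine the two least-probable nodes; the expected code length is the sum of the merged weights.
merge 2/15 + 23/150 → 43/150
merge 17/75 + 6/25 → 7/15
merge 37/150 + 43/150 → 8/15
merge 7/15 + 8/15 → 1
L = 43/150 + 7/15 + 8/15 + 1 = 343/150 ≈ 2.287 bits/symbol.

2.287 bits/symbol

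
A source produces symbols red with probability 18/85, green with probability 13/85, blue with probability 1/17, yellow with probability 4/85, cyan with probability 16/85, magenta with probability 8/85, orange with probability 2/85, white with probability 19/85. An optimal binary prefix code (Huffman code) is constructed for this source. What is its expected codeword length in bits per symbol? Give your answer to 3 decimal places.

Repeatedly combine the two least-probable nodes; the expected code length is the sum of the merged weights.
merge 2/85 + 4/85 → 6/85
merge 1/17 + 6/85 → 11/85
merge 8/85 + 11/85 → 19/85
merge 13/85 + 16/85 → 29/85
merge 18/85 + 19/85 → 37/85
merge 19/85 + 29/85 → 48/85
merge 37/85 + 48/85 → 1
L = 6/85 + 11/85 + 19/85 + 29/85 + 37/85 + 48/85 + 1 = 47/17 ≈ 2.765 bits/symbol.

2.765 bits/symbol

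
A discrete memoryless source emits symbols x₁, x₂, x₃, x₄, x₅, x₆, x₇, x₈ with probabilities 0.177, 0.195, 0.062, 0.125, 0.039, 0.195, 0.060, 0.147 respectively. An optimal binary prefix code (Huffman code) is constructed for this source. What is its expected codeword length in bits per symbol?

2.87 bits/symbol

Repeatedly combine the two least-probable nodes; the expected code length is the sum of the merged weights.
merge 39/1000 + 3/50 → 99/1000
merge 31/500 + 99/1000 → 161/1000
merge 1/8 + 147/1000 → 34/125
merge 161/1000 + 177/1000 → 169/500
merge 39/200 + 39/200 → 39/100
merge 34/125 + 169/500 → 61/100
merge 39/100 + 61/100 → 1
L = 99/1000 + 161/1000 + 34/125 + 169/500 + 39/100 + 61/100 + 1 = 287/100 = 2.87 bits/symbol.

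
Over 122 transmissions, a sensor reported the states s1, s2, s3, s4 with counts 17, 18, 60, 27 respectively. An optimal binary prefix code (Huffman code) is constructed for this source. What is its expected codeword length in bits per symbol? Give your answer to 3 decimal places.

Probabilities are the counts divided by 122.
Repeatedly combine the two least-probable nodes; the expected code length is the sum of the merged weights.
merge 17/122 + 9/61 → 35/122
merge 27/122 + 35/122 → 31/61
merge 30/61 + 31/61 → 1
L = 35/122 + 31/61 + 1 = 219/122 ≈ 1.795 bits/symbol.

1.795 bits/symbol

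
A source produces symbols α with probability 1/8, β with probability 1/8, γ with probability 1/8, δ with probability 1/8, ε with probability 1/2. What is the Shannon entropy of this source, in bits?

2 bits

Each probability is a power of 1/2, so log₂(1/p) is an integer.
H = Σ p·log₂(1/p) = 1/8·3 + 1/8·3 + 1/8·3 + 1/8·3 + 1/2·1 = 2 bits.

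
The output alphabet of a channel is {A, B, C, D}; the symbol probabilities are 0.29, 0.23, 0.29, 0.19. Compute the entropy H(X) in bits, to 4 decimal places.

H = −Σ pᵢ log₂ pᵢ.
−0.29·log₂(0.29) = 0.5179
−0.23·log₂(0.23) = 0.4877
−0.29·log₂(0.29) = 0.5179
−0.19·log₂(0.19) = 0.4552
Sum ≈ 1.9787 → 1.9787 bits.

1.9787 bits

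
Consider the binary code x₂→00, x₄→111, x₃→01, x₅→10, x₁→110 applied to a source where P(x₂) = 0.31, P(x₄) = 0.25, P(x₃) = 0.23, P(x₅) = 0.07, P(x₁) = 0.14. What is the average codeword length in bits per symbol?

L̄ = Σ pᵢ·ℓᵢ = 0.31·2 + 0.25·3 + 0.23·2 + 0.07·2 + 0.14·3 = 2.39 bits/symbol.

2.39 bits/symbol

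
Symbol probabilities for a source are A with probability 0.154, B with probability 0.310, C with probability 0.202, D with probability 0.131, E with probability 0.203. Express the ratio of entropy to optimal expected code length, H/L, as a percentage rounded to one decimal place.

98.8%

Entropy H = −Σ p log₂ p ≈ 2.2567 bits.
Huffman merges: 131/1000+77/500→57/200; 101/500+203/1000→81/200; 57/200+31/100→119/200; 81/200+119/200→1. L = 457/200 ≈ 2.2850.
Efficiency = H/L = 2.2567/2.2850 = 98.8%.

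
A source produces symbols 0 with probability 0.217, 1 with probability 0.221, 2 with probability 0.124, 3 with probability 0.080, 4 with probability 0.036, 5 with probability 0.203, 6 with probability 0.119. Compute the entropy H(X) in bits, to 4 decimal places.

H = −Σ pᵢ log₂ pᵢ.
−0.217·log₂(0.217) = 0.4783
−0.221·log₂(0.221) = 0.4813
−0.124·log₂(0.124) = 0.3734
−0.080·log₂(0.080) = 0.2915
−0.036·log₂(0.036) = 0.1727
−0.203·log₂(0.203) = 0.4670
−0.119·log₂(0.119) = 0.3654
Sum ≈ 2.6297 → 2.6297 bits.

2.6297 bits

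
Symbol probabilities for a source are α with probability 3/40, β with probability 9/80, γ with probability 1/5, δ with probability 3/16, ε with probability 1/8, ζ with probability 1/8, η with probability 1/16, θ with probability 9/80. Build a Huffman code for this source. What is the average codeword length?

2.9375 bits/symbol

Repeatedly combine the two least-probable nodes; the expected code length is the sum of the merged weights.
merge 1/16 + 3/40 → 11/80
merge 9/80 + 9/80 → 9/40
merge 1/8 + 1/8 → 1/4
merge 11/80 + 3/16 → 13/40
merge 1/5 + 9/40 → 17/40
merge 1/4 + 13/40 → 23/40
merge 17/40 + 23/40 → 1
L = 11/80 + 9/40 + 1/4 + 13/40 + 17/40 + 23/40 + 1 = 47/16 = 2.9375 bits/symbol.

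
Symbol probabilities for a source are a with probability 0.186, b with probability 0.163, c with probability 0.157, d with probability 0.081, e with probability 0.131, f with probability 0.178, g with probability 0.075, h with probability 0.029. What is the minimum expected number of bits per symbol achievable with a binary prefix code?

2.918 bits/symbol

Repeatedly combine the two least-probable nodes; the expected code length is the sum of the merged weights.
merge 29/1000 + 3/40 → 13/125
merge 81/1000 + 13/125 → 37/200
merge 131/1000 + 157/1000 → 36/125
merge 163/1000 + 89/500 → 341/1000
merge 37/200 + 93/500 → 371/1000
merge 36/125 + 341/1000 → 629/1000
merge 371/1000 + 629/1000 → 1
L = 13/125 + 37/200 + 36/125 + 341/1000 + 371/1000 + 629/1000 + 1 = 1459/500 = 2.918 bits/symbol.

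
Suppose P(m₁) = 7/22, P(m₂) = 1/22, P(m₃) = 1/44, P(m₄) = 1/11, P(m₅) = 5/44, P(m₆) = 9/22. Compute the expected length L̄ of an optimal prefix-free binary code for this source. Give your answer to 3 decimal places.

Repeatedly combine the two least-probable nodes; the expected code length is the sum of the merged weights.
merge 1/44 + 1/22 → 3/44
merge 3/44 + 1/11 → 7/44
merge 5/44 + 7/44 → 3/11
merge 3/11 + 7/22 → 13/22
merge 9/22 + 13/22 → 1
L = 3/44 + 7/44 + 3/11 + 13/22 + 1 = 23/11 ≈ 2.091 bits/symbol.

2.091 bits/symbol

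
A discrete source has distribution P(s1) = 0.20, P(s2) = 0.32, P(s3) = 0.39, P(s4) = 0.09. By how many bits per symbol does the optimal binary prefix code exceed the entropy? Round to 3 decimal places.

0.067 bits

Entropy H = −Σ p log₂ p ≈ 1.8329 bits.
Huffman merges: 9/100+1/5→29/100; 29/100+8/25→61/100; 39/100+61/100→1. L = 19/10 ≈ 1.9000.
L − H = 1.9000 − 1.8329 = 0.067 bits.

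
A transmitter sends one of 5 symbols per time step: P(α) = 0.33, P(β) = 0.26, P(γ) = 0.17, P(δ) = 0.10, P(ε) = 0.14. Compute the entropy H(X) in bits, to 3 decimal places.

H = −Σ pᵢ log₂ pᵢ.
−0.33·log₂(0.33) = 0.5278
−0.26·log₂(0.26) = 0.5053
−0.17·log₂(0.17) = 0.4346
−0.10·log₂(0.10) = 0.3322
−0.14·log₂(0.14) = 0.3971
Sum ≈ 2.1970 → 2.197 bits.

2.197 bits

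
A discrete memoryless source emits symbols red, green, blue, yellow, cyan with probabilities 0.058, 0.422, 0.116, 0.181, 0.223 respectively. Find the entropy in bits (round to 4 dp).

2.0531 bits

H = −Σ pᵢ log₂ pᵢ.
−0.058·log₂(0.058) = 0.2383
−0.422·log₂(0.422) = 0.5253
−0.116·log₂(0.116) = 0.3605
−0.181·log₂(0.181) = 0.4463
−0.223·log₂(0.223) = 0.4828
Sum ≈ 2.0531 → 2.0531 bits.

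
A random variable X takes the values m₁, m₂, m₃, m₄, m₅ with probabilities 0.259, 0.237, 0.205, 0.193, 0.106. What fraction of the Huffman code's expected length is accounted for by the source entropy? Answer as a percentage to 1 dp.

Entropy H = −Σ p log₂ p ≈ 2.2670 bits.
Huffman merges: 53/500+193/1000→299/1000; 41/200+237/1000→221/500; 259/1000+299/1000→279/500; 221/500+279/500→1. L = 2299/1000 ≈ 2.2990.
Efficiency = H/L = 2.2670/2.2990 = 98.6%.

98.6%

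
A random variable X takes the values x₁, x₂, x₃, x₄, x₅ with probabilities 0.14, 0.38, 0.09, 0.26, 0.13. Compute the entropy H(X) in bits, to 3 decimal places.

H = −Σ pᵢ log₂ pᵢ.
−0.14·log₂(0.14) = 0.3971
−0.38·log₂(0.38) = 0.5305
−0.09·log₂(0.09) = 0.3127
−0.26·log₂(0.26) = 0.5053
−0.13·log₂(0.13) = 0.3826
Sum ≈ 2.1281 → 2.128 bits.

2.128 bits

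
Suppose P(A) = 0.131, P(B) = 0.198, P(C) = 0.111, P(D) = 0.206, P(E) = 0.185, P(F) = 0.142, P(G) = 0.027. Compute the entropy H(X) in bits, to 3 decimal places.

H = −Σ pᵢ log₂ pᵢ.
−0.131·log₂(0.131) = 0.3841
−0.198·log₂(0.198) = 0.4626
−0.111·log₂(0.111) = 0.3520
−0.206·log₂(0.206) = 0.4695
−0.185·log₂(0.185) = 0.4504
−0.142·log₂(0.142) = 0.3999
−0.027·log₂(0.027) = 0.1407
Sum ≈ 2.6592 → 2.659 bits.

2.659 bits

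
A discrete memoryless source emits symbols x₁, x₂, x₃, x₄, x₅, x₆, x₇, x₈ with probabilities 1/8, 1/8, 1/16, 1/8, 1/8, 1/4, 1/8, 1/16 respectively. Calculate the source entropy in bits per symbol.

2.875 bits

Each probability is a power of 1/2, so log₂(1/p) is an integer.
H = Σ p·log₂(1/p) = 1/8·3 + 1/8·3 + 1/16·4 + 1/8·3 + 1/8·3 + 1/4·2 + 1/8·3 + 1/16·4 = 2.875 bits.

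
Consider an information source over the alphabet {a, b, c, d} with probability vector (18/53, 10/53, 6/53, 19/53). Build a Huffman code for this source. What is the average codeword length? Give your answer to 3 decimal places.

1.943 bits/symbol

Repeatedly combine the two least-probable nodes; the expected code length is the sum of the merged weights.
merge 6/53 + 10/53 → 16/53
merge 16/53 + 18/53 → 34/53
merge 19/53 + 34/53 → 1
L = 16/53 + 34/53 + 1 = 103/53 ≈ 1.943 bits/symbol.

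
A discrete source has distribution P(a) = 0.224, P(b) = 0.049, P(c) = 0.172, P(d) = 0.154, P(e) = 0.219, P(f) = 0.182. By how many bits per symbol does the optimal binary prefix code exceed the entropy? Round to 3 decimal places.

0.081 bits

Entropy H = −Σ p log₂ p ≈ 2.4763 bits.
Huffman merges: 49/1000+77/500→203/1000; 43/250+91/500→177/500; 203/1000+219/1000→211/500; 28/125+177/500→289/500; 211/500+289/500→1. L = 2557/1000 ≈ 2.5570.
L − H = 2.5570 − 2.4763 = 0.081 bits.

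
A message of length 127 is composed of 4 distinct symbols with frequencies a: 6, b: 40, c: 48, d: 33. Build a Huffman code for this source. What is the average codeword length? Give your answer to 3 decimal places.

Probabilities are the counts divided by 127.
Repeatedly combine the two least-probable nodes; the expected code length is the sum of the merged weights.
merge 6/127 + 33/127 → 39/127
merge 39/127 + 40/127 → 79/127
merge 48/127 + 79/127 → 1
L = 39/127 + 79/127 + 1 = 245/127 ≈ 1.929 bits/symbol.

1.929 bits/symbol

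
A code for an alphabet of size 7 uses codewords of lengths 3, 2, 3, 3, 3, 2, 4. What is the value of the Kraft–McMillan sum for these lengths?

1.0625

With common denominator 2^4 = 16: Σ 2^(−ℓᵢ) = 2/16 + 4/16 + 2/16 + 2/16 + 2/16 + 4/16 + 1/16 = 17/16 = 1.0625.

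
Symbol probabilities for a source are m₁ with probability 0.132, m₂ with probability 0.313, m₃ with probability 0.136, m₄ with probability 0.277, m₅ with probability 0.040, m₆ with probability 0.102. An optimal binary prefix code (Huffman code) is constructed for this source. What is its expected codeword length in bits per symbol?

2.41 bits/symbol

Repeatedly combine the two least-probable nodes; the expected code length is the sum of the merged weights.
merge 1/25 + 51/500 → 71/500
merge 33/250 + 17/125 → 67/250
merge 71/500 + 67/250 → 41/100
merge 277/1000 + 313/1000 → 59/100
merge 41/100 + 59/100 → 1
L = 71/500 + 67/250 + 41/100 + 59/100 + 1 = 241/100 = 2.41 bits/symbol.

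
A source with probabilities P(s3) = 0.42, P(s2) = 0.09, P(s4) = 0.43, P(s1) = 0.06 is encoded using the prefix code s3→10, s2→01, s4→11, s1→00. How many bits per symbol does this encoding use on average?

L̄ = Σ pᵢ·ℓᵢ = 0.42·2 + 0.09·2 + 0.43·2 + 0.06·2 = 2 bits/symbol.

2 bits/symbol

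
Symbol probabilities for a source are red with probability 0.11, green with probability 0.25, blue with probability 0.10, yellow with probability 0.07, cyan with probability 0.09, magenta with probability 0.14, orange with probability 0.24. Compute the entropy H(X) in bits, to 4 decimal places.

H = −Σ pᵢ log₂ pᵢ.
−0.11·log₂(0.11) = 0.3503
−0.25·log₂(0.25) = 0.5000
−0.10·log₂(0.10) = 0.3322
−0.07·log₂(0.07) = 0.2686
−0.09·log₂(0.09) = 0.3127
−0.14·log₂(0.14) = 0.3971
−0.24·log₂(0.24) = 0.4941
Sum ≈ 2.6549 → 2.6549 bits.

2.6549 bits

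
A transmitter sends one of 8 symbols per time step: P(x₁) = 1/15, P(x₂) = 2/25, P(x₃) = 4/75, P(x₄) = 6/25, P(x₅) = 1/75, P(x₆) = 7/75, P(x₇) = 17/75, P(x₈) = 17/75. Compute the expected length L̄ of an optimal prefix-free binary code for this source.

2.68 bits/symbol

Repeatedly combine the two least-probable nodes; the expected code length is the sum of the merged weights.
merge 1/75 + 4/75 → 1/15
merge 1/15 + 1/15 → 2/15
merge 2/25 + 7/75 → 13/75
merge 2/15 + 13/75 → 23/75
merge 17/75 + 17/75 → 34/75
merge 6/25 + 23/75 → 41/75
merge 34/75 + 41/75 → 1
L = 1/15 + 2/15 + 13/75 + 23/75 + 34/75 + 41/75 + 1 = 67/25 = 2.68 bits/symbol.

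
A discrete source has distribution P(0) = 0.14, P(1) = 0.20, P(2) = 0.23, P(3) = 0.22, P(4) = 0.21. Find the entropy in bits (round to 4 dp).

H = −Σ pᵢ log₂ pᵢ.
−0.14·log₂(0.14) = 0.3971
−0.20·log₂(0.20) = 0.4644
−0.23·log₂(0.23) = 0.4877
−0.22·log₂(0.22) = 0.4806
−0.21·log₂(0.21) = 0.4728
Sum ≈ 2.3026 → 2.3026 bits.

2.3026 bits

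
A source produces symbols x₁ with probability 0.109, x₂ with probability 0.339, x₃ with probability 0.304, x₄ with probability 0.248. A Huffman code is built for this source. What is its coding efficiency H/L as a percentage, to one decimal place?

Entropy H = −Σ p log₂ p ≈ 1.8987 bits.
Huffman merges: 109/1000+31/125→357/1000; 38/125+339/1000→643/1000; 357/1000+643/1000→1. L = 2 ≈ 2.0000.
Efficiency = H/L = 1.8987/2.0000 = 94.9%.

94.9%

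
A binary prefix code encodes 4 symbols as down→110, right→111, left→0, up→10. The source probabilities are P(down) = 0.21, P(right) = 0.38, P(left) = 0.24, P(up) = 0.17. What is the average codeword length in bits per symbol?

2.35 bits/symbol

L̄ = Σ pᵢ·ℓᵢ = 0.21·3 + 0.38·3 + 0.24·1 + 0.17·2 = 2.35 bits/symbol.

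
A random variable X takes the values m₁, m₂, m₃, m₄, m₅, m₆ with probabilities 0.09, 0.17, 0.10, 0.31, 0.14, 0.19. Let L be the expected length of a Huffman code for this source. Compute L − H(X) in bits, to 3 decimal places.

0.044 bits

Entropy H = −Σ p log₂ p ≈ 2.4556 bits.
Huffman merges: 9/100+1/10→19/100; 7/50+17/100→31/100; 19/100+19/100→19/50; 31/100+31/100→31/50; 19/50+31/50→1. L = 5/2 ≈ 2.5000.
L − H = 2.5000 − 2.4556 = 0.044 bits.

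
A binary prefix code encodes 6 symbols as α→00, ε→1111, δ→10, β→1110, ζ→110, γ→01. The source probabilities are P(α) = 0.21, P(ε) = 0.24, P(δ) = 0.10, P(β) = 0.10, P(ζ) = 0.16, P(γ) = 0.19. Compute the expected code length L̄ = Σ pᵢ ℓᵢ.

2.84 bits/symbol

L̄ = Σ pᵢ·ℓᵢ = 0.21·2 + 0.24·4 + 0.10·2 + 0.10·4 + 0.16·3 + 0.19·2 = 2.84 bits/symbol.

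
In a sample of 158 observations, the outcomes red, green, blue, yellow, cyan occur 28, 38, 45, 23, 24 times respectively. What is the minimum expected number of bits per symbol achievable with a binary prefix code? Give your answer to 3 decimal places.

Probabilities are the counts divided by 158.
Repeatedly combine the two least-probable nodes; the expected code length is the sum of the merged weights.
merge 23/158 + 12/79 → 47/158
merge 14/79 + 19/79 → 33/79
merge 45/158 + 47/158 → 46/79
merge 33/79 + 46/79 → 1
L = 47/158 + 33/79 + 46/79 + 1 = 363/158 ≈ 2.297 bits/symbol.

2.297 bits/symbol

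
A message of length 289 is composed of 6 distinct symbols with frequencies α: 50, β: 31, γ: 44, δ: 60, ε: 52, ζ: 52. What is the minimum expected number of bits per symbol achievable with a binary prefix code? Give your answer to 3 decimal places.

Probabilities are the counts divided by 289.
Repeatedly combine the two least-probable nodes; the expected code length is the sum of the merged weights.
merge 31/289 + 44/289 → 75/289
merge 50/289 + 52/289 → 6/17
merge 52/289 + 60/289 → 112/289
merge 75/289 + 6/17 → 177/289
merge 112/289 + 177/289 → 1
L = 75/289 + 6/17 + 112/289 + 177/289 + 1 = 755/289 ≈ 2.612 bits/symbol.

2.612 bits/symbol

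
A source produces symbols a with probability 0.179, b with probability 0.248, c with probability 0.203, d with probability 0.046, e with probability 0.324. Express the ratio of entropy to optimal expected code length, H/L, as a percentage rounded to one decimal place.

96.2%

Entropy H = −Σ p log₂ p ≈ 2.1413 bits.
Huffman merges: 23/500+179/1000→9/40; 203/1000+9/40→107/250; 31/125+81/250→143/250; 107/250+143/250→1. L = 89/40 ≈ 2.2250.
Efficiency = H/L = 2.1413/2.2250 = 96.2%.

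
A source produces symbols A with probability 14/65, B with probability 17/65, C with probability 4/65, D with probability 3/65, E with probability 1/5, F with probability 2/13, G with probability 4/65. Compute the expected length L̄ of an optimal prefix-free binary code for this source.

2.6 bits/symbol

Repeatedly combine the two least-probable nodes; the expected code length is the sum of the merged weights.
merge 3/65 + 4/65 → 7/65
merge 4/65 + 7/65 → 11/65
merge 2/13 + 11/65 → 21/65
merge 1/5 + 14/65 → 27/65
merge 17/65 + 21/65 → 38/65
merge 27/65 + 38/65 → 1
L = 7/65 + 11/65 + 21/65 + 27/65 + 38/65 + 1 = 13/5 = 2.6 bits/symbol.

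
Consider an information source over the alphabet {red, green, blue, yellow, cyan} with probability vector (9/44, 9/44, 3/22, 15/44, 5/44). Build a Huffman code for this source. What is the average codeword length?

2.25 bits/symbol

Repeatedly combine the two least-probable nodes; the expected code length is the sum of the merged weights.
merge 5/44 + 3/22 → 1/4
merge 9/44 + 9/44 → 9/22
merge 1/4 + 15/44 → 13/22
merge 9/22 + 13/22 → 1
L = 1/4 + 9/22 + 13/22 + 1 = 9/4 = 2.25 bits/symbol.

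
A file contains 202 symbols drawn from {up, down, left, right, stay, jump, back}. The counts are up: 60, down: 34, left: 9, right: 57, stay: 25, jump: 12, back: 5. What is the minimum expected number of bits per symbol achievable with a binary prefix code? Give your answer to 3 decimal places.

2.450 bits/symbol

Probabilities are the counts divided by 202.
Repeatedly combine the two least-probable nodes; the expected code length is the sum of the merged weights.
merge 5/202 + 9/202 → 7/101
merge 6/101 + 7/101 → 13/101
merge 25/202 + 13/101 → 51/202
merge 17/101 + 51/202 → 85/202
merge 57/202 + 30/101 → 117/202
merge 85/202 + 117/202 → 1
L = 7/101 + 13/101 + 51/202 + 85/202 + 117/202 + 1 = 495/202 ≈ 2.450 bits/symbol.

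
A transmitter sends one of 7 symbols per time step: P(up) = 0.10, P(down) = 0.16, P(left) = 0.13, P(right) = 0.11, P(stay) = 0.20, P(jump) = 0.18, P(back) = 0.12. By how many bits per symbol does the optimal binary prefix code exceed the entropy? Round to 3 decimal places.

Entropy H = −Σ p log₂ p ≈ 2.7649 bits.
Huffman merges: 1/10+11/100→21/100; 3/25+13/100→1/4; 4/25+9/50→17/50; 1/5+21/100→41/100; 1/4+17/50→59/100; 41/100+59/100→1. L = 14/5 ≈ 2.8000.
L − H = 2.8000 − 2.7649 = 0.035 bits.

0.035 bits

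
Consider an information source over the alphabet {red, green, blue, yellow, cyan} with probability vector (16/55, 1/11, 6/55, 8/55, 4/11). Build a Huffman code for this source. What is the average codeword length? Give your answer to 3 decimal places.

Repeatedly combine the two least-probable nodes; the expected code length is the sum of the merged weights.
merge 1/11 + 6/55 → 1/5
merge 8/55 + 1/5 → 19/55
merge 16/55 + 19/55 → 7/11
merge 4/11 + 7/11 → 1
L = 1/5 + 19/55 + 7/11 + 1 = 24/11 ≈ 2.182 bits/symbol.

2.182 bits/symbol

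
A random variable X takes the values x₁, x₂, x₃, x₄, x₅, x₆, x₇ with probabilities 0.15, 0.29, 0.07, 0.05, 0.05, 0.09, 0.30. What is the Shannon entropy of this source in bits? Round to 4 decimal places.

2.4629 bits

H = −Σ pᵢ log₂ pᵢ.
−0.15·log₂(0.15) = 0.4105
−0.29·log₂(0.29) = 0.5179
−0.07·log₂(0.07) = 0.2686
−0.05·log₂(0.05) = 0.2161
−0.05·log₂(0.05) = 0.2161
−0.09·log₂(0.09) = 0.3127
−0.30·log₂(0.30) = 0.5211
Sum ≈ 2.4629 → 2.4629 bits.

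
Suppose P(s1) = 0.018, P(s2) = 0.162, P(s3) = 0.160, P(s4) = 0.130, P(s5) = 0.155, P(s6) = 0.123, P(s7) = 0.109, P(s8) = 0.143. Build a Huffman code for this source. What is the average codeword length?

2.965 bits/symbol

Repeatedly combine the two least-probable nodes; the expected code length is the sum of the merged weights.
merge 9/500 + 109/1000 → 127/1000
merge 123/1000 + 127/1000 → 1/4
merge 13/100 + 143/1000 → 273/1000
merge 31/200 + 4/25 → 63/200
merge 81/500 + 1/4 → 103/250
merge 273/1000 + 63/200 → 147/250
merge 103/250 + 147/250 → 1
L = 127/1000 + 1/4 + 273/1000 + 63/200 + 103/250 + 147/250 + 1 = 593/200 = 2.965 bits/symbol.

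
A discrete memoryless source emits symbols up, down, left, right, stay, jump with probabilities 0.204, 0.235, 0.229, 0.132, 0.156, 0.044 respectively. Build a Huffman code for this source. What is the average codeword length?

2.508 bits/symbol

Repeatedly combine the two least-probable nodes; the expected code length is the sum of the merged weights.
merge 11/250 + 33/250 → 22/125
merge 39/250 + 22/125 → 83/250
merge 51/250 + 229/1000 → 433/1000
merge 47/200 + 83/250 → 567/1000
merge 433/1000 + 567/1000 → 1
L = 22/125 + 83/250 + 433/1000 + 567/1000 + 1 = 627/250 = 2.508 bits/symbol.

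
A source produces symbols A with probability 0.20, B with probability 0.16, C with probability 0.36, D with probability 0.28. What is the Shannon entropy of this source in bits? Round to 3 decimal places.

1.932 bits

H = −Σ pᵢ log₂ pᵢ.
−0.20·log₂(0.20) = 0.4644
−0.16·log₂(0.16) = 0.4230
−0.36·log₂(0.36) = 0.5306
−0.28·log₂(0.28) = 0.5142
Sum ≈ 1.9322 → 1.932 bits.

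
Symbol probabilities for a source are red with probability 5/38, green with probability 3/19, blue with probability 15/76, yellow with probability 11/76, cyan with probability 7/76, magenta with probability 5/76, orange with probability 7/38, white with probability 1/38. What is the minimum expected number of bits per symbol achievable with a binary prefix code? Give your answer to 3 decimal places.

Repeatedly combine the two least-probable nodes; the expected code length is the sum of the merged weights.
merge 1/38 + 5/76 → 7/76
merge 7/76 + 7/76 → 7/38
merge 5/38 + 11/76 → 21/76
merge 3/19 + 7/38 → 13/38
merge 7/38 + 15/76 → 29/76
merge 21/76 + 13/38 → 47/76
merge 29/76 + 47/76 → 1
L = 7/76 + 7/38 + 21/76 + 13/38 + 29/76 + 47/76 + 1 = 55/19 ≈ 2.895 bits/symbol.

2.895 bits/symbol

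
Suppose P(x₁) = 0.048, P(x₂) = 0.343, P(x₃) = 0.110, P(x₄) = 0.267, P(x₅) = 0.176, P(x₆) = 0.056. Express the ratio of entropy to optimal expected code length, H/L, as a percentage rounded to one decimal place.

98.0%

Entropy H = −Σ p log₂ p ≈ 2.2727 bits.
Huffman merges: 6/125+7/125→13/125; 13/125+11/100→107/500; 22/125+107/500→39/100; 267/1000+343/1000→61/100; 39/100+61/100→1. L = 1159/500 ≈ 2.3180.
Efficiency = H/L = 2.2727/2.3180 = 98.0%.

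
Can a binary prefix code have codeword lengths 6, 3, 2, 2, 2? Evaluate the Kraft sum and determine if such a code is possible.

With common denominator 2^6 = 64: Σ 2^(−ℓᵢ) = 1/64 + 8/64 + 16/64 + 16/64 + 16/64 = 57/64 = 0.890625.
Kraft's inequality requires Σ ≤ 1; here Σ = 0.890625 ≤ 1, so such a prefix code exists.

0.890625; yes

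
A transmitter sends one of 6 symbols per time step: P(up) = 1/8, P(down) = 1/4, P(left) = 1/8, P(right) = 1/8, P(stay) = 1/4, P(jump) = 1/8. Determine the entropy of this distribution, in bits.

Each probability is a power of 1/2, so log₂(1/p) is an integer.
H = Σ p·log₂(1/p) = 1/8·3 + 1/4·2 + 1/8·3 + 1/8·3 + 1/4·2 + 1/8·3 = 2.5 bits.

2.5 bits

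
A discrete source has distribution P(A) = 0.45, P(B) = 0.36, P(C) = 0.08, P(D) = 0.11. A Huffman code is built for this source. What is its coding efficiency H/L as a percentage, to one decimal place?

97.2%

Entropy H = −Σ p log₂ p ≈ 1.6908 bits.
Huffman merges: 2/25+11/100→19/100; 19/100+9/25→11/20; 9/20+11/20→1. L = 87/50 ≈ 1.7400.
Efficiency = H/L = 1.6908/1.7400 = 97.2%.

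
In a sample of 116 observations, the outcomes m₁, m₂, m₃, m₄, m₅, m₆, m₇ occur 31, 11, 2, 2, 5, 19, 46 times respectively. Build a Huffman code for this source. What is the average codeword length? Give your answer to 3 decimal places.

Probabilities are the counts divided by 116.
Repeatedly combine the two least-probable nodes; the expected code length is the sum of the merged weights.
merge 1/58 + 1/58 → 1/29
merge 1/29 + 5/116 → 9/116
merge 9/116 + 11/116 → 5/29
merge 19/116 + 5/29 → 39/116
merge 31/116 + 39/116 → 35/58
merge 23/58 + 35/58 → 1
L = 1/29 + 9/116 + 5/29 + 39/116 + 35/58 + 1 = 129/58 ≈ 2.224 bits/symbol.

2.224 bits/symbol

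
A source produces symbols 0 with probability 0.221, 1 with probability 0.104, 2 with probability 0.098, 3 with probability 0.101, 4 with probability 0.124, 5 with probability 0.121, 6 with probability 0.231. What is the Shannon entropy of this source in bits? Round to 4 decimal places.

H = −Σ pᵢ log₂ pᵢ.
−0.221·log₂(0.221) = 0.4813
−0.104·log₂(0.104) = 0.3396
−0.098·log₂(0.098) = 0.3284
−0.101·log₂(0.101) = 0.3341
−0.124·log₂(0.124) = 0.3734
−0.121·log₂(0.121) = 0.3687
−0.231·log₂(0.231) = 0.4883
Sum ≈ 2.7138 → 2.7138 bits.

2.7138 bits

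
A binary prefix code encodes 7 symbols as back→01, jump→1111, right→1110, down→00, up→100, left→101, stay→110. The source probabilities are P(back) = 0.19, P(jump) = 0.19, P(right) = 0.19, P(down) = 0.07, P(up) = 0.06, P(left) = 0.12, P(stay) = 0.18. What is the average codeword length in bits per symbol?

L̄ = Σ pᵢ·ℓᵢ = 0.19·2 + 0.19·4 + 0.19·4 + 0.07·2 + 0.06·3 + 0.12·3 + 0.18·3 = 3.12 bits/symbol.

3.12 bits/symbol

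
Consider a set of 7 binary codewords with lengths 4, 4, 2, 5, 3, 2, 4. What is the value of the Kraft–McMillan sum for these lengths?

0.84375

With common denominator 2^5 = 32: Σ 2^(−ℓᵢ) = 2/32 + 2/32 + 8/32 + 1/32 + 4/32 + 8/32 + 2/32 = 27/32 = 0.84375.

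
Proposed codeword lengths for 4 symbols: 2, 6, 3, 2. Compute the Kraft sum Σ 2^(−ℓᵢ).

0.640625

With common denominator 2^6 = 64: Σ 2^(−ℓᵢ) = 16/64 + 1/64 + 8/64 + 16/64 = 41/64 = 0.640625.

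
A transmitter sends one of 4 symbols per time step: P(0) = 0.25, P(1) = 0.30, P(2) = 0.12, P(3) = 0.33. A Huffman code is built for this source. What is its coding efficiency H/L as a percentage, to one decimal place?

Entropy H = −Σ p log₂ p ≈ 1.9160 bits.
Huffman merges: 3/25+1/4→37/100; 3/10+33/100→63/100; 37/100+63/100→1. L = 2 ≈ 2.0000.
Efficiency = H/L = 1.9160/2.0000 = 95.8%.

95.8%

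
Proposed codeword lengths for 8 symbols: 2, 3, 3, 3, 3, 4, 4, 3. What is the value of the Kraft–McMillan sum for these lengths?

With common denominator 2^4 = 16: Σ 2^(−ℓᵢ) = 4/16 + 2/16 + 2/16 + 2/16 + 2/16 + 1/16 + 1/16 + 2/16 = 16/16 = 1.

1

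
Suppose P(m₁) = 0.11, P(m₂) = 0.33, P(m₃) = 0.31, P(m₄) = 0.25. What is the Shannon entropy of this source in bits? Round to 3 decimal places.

1.902 bits

H = −Σ pᵢ log₂ pᵢ.
−0.11·log₂(0.11) = 0.3503
−0.33·log₂(0.33) = 0.5278
−0.31·log₂(0.31) = 0.5238
−0.25·log₂(0.25) = 0.5000
Sum ≈ 1.9019 → 1.902 bits.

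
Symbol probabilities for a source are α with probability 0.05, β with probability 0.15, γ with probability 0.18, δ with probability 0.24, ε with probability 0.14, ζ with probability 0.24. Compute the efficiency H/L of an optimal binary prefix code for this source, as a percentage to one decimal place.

97.5%

Entropy H = −Σ p log₂ p ≈ 2.4573 bits.
Huffman merges: 1/20+7/50→19/100; 3/20+9/50→33/100; 19/100+6/25→43/100; 6/25+33/100→57/100; 43/100+57/100→1. L = 63/25 ≈ 2.5200.
Efficiency = H/L = 2.4573/2.5200 = 97.5%.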